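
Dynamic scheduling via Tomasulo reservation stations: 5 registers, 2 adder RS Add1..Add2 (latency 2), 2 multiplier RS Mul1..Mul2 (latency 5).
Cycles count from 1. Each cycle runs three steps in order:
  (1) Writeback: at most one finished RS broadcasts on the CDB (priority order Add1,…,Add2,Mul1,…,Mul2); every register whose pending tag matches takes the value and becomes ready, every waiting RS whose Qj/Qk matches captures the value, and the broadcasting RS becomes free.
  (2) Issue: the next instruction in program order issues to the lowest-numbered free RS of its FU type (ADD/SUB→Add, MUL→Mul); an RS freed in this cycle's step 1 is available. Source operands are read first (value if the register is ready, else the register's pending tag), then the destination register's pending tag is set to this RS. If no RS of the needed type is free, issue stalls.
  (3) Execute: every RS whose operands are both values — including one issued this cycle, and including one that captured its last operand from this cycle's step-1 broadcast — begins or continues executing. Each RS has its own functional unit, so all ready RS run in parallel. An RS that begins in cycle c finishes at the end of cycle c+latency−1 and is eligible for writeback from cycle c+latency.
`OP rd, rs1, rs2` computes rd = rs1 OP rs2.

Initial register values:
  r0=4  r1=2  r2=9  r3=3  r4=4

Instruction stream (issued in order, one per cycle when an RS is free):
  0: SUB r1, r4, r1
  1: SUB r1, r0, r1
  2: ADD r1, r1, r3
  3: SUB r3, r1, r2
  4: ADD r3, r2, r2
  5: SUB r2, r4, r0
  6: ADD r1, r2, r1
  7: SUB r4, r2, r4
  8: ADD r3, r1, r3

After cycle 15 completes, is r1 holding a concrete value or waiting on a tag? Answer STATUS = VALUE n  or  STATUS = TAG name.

  c1: issue SUB r1<-Add1  regs: r0:4,r1:Add1,r2:9,r3:3,r4:4
  c2: issue SUB r1<-Add2  regs: r0:4,r1:Add2,r2:9,r3:3,r4:4
  c3: CDB Add1=2; issue ADD r1<-Add1  regs: r0:4,r1:Add1,r2:9,r3:3,r4:4
  c4: stall  regs: r0:4,r1:Add1,r2:9,r3:3,r4:4
  c5: CDB Add2=2; issue SUB r3<-Add2  regs: r0:4,r1:Add1,r2:9,r3:Add2,r4:4
  c6: stall  regs: r0:4,r1:Add1,r2:9,r3:Add2,r4:4
  c7: CDB Add1=5; issue ADD r3<-Add1  regs: r0:4,r1:5,r2:9,r3:Add1,r4:4
  c8: stall  regs: r0:4,r1:5,r2:9,r3:Add1,r4:4
  c9: CDB Add1=18; issue SUB r2<-Add1  regs: r0:4,r1:5,r2:Add1,r3:18,r4:4
  c10: CDB Add2=-4; issue ADD r1<-Add2  regs: r0:4,r1:Add2,r2:Add1,r3:18,r4:4
  c11: CDB Add1=0; issue SUB r4<-Add1  regs: r0:4,r1:Add2,r2:0,r3:18,r4:Add1
  c12: stall  regs: r0:4,r1:Add2,r2:0,r3:18,r4:Add1
  c13: CDB Add1=-4; issue ADD r3<-Add1  regs: r0:4,r1:Add2,r2:0,r3:Add1,r4:-4
  c14: CDB Add2=5  regs: r0:4,r1:5,r2:0,r3:Add1,r4:-4
  c15: -  regs: r0:4,r1:5,r2:0,r3:Add1,r4:-4

STATUS = VALUE 5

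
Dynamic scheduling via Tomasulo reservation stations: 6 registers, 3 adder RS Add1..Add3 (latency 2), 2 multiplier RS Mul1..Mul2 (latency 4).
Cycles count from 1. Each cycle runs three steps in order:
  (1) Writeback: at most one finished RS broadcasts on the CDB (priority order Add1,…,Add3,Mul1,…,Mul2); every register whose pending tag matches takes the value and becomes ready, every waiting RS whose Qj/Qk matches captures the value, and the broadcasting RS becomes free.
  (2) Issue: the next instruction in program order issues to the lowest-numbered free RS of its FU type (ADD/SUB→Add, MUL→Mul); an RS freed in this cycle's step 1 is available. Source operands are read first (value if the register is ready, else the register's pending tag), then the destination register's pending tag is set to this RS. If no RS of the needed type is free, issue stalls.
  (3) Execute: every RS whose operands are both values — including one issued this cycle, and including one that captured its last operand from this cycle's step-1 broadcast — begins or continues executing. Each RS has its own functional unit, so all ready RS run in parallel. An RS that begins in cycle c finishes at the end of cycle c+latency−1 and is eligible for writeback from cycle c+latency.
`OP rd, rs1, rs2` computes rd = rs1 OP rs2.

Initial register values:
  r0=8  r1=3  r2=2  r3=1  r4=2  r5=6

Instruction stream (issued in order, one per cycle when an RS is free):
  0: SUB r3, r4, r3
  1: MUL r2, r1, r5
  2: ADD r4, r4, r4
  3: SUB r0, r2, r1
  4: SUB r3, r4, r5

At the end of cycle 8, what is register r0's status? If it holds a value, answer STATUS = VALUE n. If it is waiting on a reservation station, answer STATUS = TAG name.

STATUS = VALUE 15

  c1: issue SUB r3<-Add1  regs: r0:8,r1:3,r2:2,r3:Add1,r4:2,r5:6
  c2: issue MUL r2<-Mul1  regs: r0:8,r1:3,r2:Mul1,r3:Add1,r4:2,r5:6
  c3: CDB Add1=1; issue ADD r4<-Add1  regs: r0:8,r1:3,r2:Mul1,r3:1,r4:Add1,r5:6
  c4: issue SUB r0<-Add2  regs: r0:Add2,r1:3,r2:Mul1,r3:1,r4:Add1,r5:6
  c5: CDB Add1=4; issue SUB r3<-Add1  regs: r0:Add2,r1:3,r2:Mul1,r3:Add1,r4:4,r5:6
  c6: CDB Mul1=18  regs: r0:Add2,r1:3,r2:18,r3:Add1,r4:4,r5:6
  c7: CDB Add1=-2  regs: r0:Add2,r1:3,r2:18,r3:-2,r4:4,r5:6
  c8: CDB Add2=15  regs: r0:15,r1:3,r2:18,r3:-2,r4:4,r5:6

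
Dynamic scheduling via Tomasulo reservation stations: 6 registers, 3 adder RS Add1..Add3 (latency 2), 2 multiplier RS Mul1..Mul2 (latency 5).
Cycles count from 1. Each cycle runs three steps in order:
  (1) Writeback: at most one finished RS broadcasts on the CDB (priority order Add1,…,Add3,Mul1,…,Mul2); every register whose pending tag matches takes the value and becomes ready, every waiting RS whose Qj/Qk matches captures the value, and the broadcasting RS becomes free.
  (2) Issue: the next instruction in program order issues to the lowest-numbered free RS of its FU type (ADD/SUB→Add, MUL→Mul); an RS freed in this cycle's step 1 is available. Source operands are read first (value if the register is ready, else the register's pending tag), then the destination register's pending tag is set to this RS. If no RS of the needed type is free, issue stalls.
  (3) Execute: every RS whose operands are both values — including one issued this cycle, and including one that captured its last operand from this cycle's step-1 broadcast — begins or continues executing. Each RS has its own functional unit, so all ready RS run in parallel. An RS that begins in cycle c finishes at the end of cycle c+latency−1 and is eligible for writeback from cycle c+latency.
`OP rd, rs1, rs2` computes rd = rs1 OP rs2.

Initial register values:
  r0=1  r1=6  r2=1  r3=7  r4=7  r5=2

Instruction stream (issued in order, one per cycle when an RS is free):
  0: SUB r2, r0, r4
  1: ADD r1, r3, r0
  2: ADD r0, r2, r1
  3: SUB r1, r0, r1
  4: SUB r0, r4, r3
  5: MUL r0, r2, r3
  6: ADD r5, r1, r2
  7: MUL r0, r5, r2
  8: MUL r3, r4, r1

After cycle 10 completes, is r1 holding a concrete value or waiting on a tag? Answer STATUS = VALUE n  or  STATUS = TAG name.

cycle 1: issue SUB r2<-Add1 // r0:1,r1:6,r2:Add1,r3:7,r4:7,r5:2
cycle 2: issue ADD r1<-Add2 // r0:1,r1:Add2,r2:Add1,r3:7,r4:7,r5:2
cycle 3: CDB Add1=-6; issue ADD r0<-Add1 // r0:Add1,r1:Add2,r2:-6,r3:7,r4:7,r5:2
cycle 4: CDB Add2=8; issue SUB r1<-Add2 // r0:Add1,r1:Add2,r2:-6,r3:7,r4:7,r5:2
cycle 5: issue SUB r0<-Add3 // r0:Add3,r1:Add2,r2:-6,r3:7,r4:7,r5:2
cycle 6: CDB Add1=2; issue MUL r0<-Mul1 // r0:Mul1,r1:Add2,r2:-6,r3:7,r4:7,r5:2
cycle 7: CDB Add3=0; issue ADD r5<-Add1 // r0:Mul1,r1:Add2,r2:-6,r3:7,r4:7,r5:Add1
cycle 8: CDB Add2=-6; issue MUL r0<-Mul2 // r0:Mul2,r1:-6,r2:-6,r3:7,r4:7,r5:Add1
cycle 9: stall // r0:Mul2,r1:-6,r2:-6,r3:7,r4:7,r5:Add1
cycle 10: CDB Add1=-12; stall // r0:Mul2,r1:-6,r2:-6,r3:7,r4:7,r5:-12

STATUS = VALUE -6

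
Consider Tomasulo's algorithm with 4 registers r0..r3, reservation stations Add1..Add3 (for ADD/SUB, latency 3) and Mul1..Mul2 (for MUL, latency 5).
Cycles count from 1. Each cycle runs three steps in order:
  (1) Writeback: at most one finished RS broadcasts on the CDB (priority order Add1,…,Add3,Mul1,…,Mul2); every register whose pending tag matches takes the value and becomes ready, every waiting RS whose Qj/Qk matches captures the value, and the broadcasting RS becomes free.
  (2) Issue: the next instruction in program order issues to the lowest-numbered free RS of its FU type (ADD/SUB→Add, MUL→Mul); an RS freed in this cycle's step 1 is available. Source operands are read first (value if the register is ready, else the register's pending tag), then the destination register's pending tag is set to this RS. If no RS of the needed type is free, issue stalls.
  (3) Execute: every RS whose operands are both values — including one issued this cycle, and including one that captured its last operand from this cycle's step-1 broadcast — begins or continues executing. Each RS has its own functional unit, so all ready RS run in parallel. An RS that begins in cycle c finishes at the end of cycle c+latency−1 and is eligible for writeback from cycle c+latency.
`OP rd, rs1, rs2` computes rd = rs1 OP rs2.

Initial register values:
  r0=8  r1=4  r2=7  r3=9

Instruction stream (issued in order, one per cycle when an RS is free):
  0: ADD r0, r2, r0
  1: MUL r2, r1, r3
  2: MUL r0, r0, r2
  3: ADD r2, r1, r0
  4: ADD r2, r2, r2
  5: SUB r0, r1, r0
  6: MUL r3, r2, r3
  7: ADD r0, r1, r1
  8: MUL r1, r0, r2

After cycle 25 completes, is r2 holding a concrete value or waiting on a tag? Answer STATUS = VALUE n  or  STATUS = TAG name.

STATUS = VALUE 1088

  c1: issue ADD r0<-Add1  regs: r0:Add1,r1:4,r2:7,r3:9
  c2: issue MUL r2<-Mul1  regs: r0:Add1,r1:4,r2:Mul1,r3:9
  c3: issue MUL r0<-Mul2  regs: r0:Mul2,r1:4,r2:Mul1,r3:9
  c4: CDB Add1=15; issue ADD r2<-Add1  regs: r0:Mul2,r1:4,r2:Add1,r3:9
  c5: issue ADD r2<-Add2  regs: r0:Mul2,r1:4,r2:Add2,r3:9
  c6: issue SUB r0<-Add3  regs: r0:Add3,r1:4,r2:Add2,r3:9
  c7: CDB Mul1=36; issue MUL r3<-Mul1  regs: r0:Add3,r1:4,r2:Add2,r3:Mul1
  c8: stall  regs: r0:Add3,r1:4,r2:Add2,r3:Mul1
  c9: stall  regs: r0:Add3,r1:4,r2:Add2,r3:Mul1
  c10: stall  regs: r0:Add3,r1:4,r2:Add2,r3:Mul1
  c11: stall  regs: r0:Add3,r1:4,r2:Add2,r3:Mul1
  c12: CDB Mul2=540; stall  regs: r0:Add3,r1:4,r2:Add2,r3:Mul1
  c13: stall  regs: r0:Add3,r1:4,r2:Add2,r3:Mul1
  c14: stall  regs: r0:Add3,r1:4,r2:Add2,r3:Mul1
  c15: CDB Add1=544; issue ADD r0<-Add1  regs: r0:Add1,r1:4,r2:Add2,r3:Mul1
  c16: CDB Add3=-536; issue MUL r1<-Mul2  regs: r0:Add1,r1:Mul2,r2:Add2,r3:Mul1
  c17: -  regs: r0:Add1,r1:Mul2,r2:Add2,r3:Mul1
  c18: CDB Add1=8  regs: r0:8,r1:Mul2,r2:Add2,r3:Mul1
  c19: CDB Add2=1088  regs: r0:8,r1:Mul2,r2:1088,r3:Mul1
  c20: -  regs: r0:8,r1:Mul2,r2:1088,r3:Mul1
  c21: -  regs: r0:8,r1:Mul2,r2:1088,r3:Mul1
  c22: -  regs: r0:8,r1:Mul2,r2:1088,r3:Mul1
  c23: -  regs: r0:8,r1:Mul2,r2:1088,r3:Mul1
  c24: CDB Mul1=9792  regs: r0:8,r1:Mul2,r2:1088,r3:9792
  c25: CDB Mul2=8704  regs: r0:8,r1:8704,r2:1088,r3:9792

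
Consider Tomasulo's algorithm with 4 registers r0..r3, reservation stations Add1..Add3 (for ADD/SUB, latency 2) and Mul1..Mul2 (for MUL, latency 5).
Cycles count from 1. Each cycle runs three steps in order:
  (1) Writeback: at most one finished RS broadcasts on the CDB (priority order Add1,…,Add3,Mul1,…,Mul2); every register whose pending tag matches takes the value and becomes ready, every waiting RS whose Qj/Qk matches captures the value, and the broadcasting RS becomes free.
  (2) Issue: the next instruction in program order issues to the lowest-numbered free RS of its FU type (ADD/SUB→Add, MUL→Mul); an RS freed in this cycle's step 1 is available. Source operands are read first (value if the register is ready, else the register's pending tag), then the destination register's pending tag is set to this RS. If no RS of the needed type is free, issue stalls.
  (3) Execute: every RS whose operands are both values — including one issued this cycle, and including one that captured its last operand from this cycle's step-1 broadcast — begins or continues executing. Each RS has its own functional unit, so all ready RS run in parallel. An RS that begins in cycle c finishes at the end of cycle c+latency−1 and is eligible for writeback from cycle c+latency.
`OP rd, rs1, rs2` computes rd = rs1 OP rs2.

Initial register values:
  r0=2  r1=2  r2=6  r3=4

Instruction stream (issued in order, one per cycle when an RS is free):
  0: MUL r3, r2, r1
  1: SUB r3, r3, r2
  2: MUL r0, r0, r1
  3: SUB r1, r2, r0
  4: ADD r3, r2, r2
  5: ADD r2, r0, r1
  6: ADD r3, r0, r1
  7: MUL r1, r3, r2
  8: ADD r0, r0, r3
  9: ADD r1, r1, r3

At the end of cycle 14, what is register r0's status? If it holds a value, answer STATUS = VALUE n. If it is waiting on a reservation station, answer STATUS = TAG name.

STATUS = TAG Add2

  c1: issue MUL r3<-Mul1  regs: r0:2,r1:2,r2:6,r3:Mul1
  c2: issue SUB r3<-Add1  regs: r0:2,r1:2,r2:6,r3:Add1
  c3: issue MUL r0<-Mul2  regs: r0:Mul2,r1:2,r2:6,r3:Add1
  c4: issue SUB r1<-Add2  regs: r0:Mul2,r1:Add2,r2:6,r3:Add1
  c5: issue ADD r3<-Add3  regs: r0:Mul2,r1:Add2,r2:6,r3:Add3
  c6: CDB Mul1=12; stall  regs: r0:Mul2,r1:Add2,r2:6,r3:Add3
  c7: CDB Add3=12; issue ADD r2<-Add3  regs: r0:Mul2,r1:Add2,r2:Add3,r3:12
  c8: CDB Add1=6; issue ADD r3<-Add1  regs: r0:Mul2,r1:Add2,r2:Add3,r3:Add1
  c9: CDB Mul2=4; issue MUL r1<-Mul1  regs: r0:4,r1:Mul1,r2:Add3,r3:Add1
  c10: stall  regs: r0:4,r1:Mul1,r2:Add3,r3:Add1
  c11: CDB Add2=2; issue ADD r0<-Add2  regs: r0:Add2,r1:Mul1,r2:Add3,r3:Add1
  c12: stall  regs: r0:Add2,r1:Mul1,r2:Add3,r3:Add1
  c13: CDB Add1=6; issue ADD r1<-Add1  regs: r0:Add2,r1:Add1,r2:Add3,r3:6
  c14: CDB Add3=6  regs: r0:Add2,r1:Add1,r2:6,r3:6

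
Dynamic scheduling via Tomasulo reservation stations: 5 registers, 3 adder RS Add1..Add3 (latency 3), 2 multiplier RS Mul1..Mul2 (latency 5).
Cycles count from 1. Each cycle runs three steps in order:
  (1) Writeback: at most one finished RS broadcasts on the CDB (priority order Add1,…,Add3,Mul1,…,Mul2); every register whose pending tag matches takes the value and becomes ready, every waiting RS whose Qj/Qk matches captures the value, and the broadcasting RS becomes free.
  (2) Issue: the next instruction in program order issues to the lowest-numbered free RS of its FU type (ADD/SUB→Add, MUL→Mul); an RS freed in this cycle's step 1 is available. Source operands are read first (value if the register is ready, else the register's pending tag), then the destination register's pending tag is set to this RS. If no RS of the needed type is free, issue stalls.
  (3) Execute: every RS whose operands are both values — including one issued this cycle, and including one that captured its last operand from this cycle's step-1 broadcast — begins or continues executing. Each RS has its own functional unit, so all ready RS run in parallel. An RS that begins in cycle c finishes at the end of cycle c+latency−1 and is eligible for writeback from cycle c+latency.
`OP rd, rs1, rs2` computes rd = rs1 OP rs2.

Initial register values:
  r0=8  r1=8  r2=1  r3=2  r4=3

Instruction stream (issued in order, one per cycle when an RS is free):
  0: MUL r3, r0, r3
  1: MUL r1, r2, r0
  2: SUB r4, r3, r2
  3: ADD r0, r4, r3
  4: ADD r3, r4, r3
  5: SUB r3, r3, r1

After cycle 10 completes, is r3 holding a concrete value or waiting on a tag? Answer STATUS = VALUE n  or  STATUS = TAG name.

cycle 1: issue MUL r3<-Mul1 // r0:8,r1:8,r2:1,r3:Mul1,r4:3
cycle 2: issue MUL r1<-Mul2 // r0:8,r1:Mul2,r2:1,r3:Mul1,r4:3
cycle 3: issue SUB r4<-Add1 // r0:8,r1:Mul2,r2:1,r3:Mul1,r4:Add1
cycle 4: issue ADD r0<-Add2 // r0:Add2,r1:Mul2,r2:1,r3:Mul1,r4:Add1
cycle 5: issue ADD r3<-Add3 // r0:Add2,r1:Mul2,r2:1,r3:Add3,r4:Add1
cycle 6: CDB Mul1=16; stall // r0:Add2,r1:Mul2,r2:1,r3:Add3,r4:Add1
cycle 7: CDB Mul2=8; stall // r0:Add2,r1:8,r2:1,r3:Add3,r4:Add1
cycle 8: stall // r0:Add2,r1:8,r2:1,r3:Add3,r4:Add1
cycle 9: CDB Add1=15; issue SUB r3<-Add1 // r0:Add2,r1:8,r2:1,r3:Add1,r4:15
cycle 10: - // r0:Add2,r1:8,r2:1,r3:Add1,r4:15

STATUS = TAG Add1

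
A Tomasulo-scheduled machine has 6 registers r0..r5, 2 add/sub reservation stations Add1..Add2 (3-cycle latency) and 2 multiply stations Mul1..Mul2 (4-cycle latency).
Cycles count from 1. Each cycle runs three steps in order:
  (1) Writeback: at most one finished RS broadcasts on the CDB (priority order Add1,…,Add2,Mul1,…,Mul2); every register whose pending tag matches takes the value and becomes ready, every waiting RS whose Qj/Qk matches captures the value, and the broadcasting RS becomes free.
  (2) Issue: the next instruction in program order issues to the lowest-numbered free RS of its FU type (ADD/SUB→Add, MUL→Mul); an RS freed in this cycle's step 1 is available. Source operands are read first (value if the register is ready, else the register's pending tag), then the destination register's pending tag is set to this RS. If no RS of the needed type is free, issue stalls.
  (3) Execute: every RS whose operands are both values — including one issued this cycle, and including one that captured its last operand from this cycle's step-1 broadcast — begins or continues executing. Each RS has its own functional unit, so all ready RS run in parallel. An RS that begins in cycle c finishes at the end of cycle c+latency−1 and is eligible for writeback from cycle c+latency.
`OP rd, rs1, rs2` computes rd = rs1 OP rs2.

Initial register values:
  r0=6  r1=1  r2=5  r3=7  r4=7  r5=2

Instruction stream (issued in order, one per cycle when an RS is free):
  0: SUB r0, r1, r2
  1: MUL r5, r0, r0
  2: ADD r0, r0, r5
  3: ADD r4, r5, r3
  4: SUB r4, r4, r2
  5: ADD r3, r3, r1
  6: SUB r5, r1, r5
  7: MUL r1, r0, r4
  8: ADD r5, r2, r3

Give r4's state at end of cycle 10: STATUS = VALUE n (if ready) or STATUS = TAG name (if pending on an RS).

STATUS = TAG Add1

c1: issue SUB r0<-Add1 | r0:Add1,r1:1,r2:5,r3:7,r4:7,r5:2
c2: issue MUL r5<-Mul1 | r0:Add1,r1:1,r2:5,r3:7,r4:7,r5:Mul1
c3: issue ADD r0<-Add2 | r0:Add2,r1:1,r2:5,r3:7,r4:7,r5:Mul1
c4: CDB Add1=-4; issue ADD r4<-Add1 | r0:Add2,r1:1,r2:5,r3:7,r4:Add1,r5:Mul1
c5: stall | r0:Add2,r1:1,r2:5,r3:7,r4:Add1,r5:Mul1
c6: stall | r0:Add2,r1:1,r2:5,r3:7,r4:Add1,r5:Mul1
c7: stall | r0:Add2,r1:1,r2:5,r3:7,r4:Add1,r5:Mul1
c8: CDB Mul1=16; stall | r0:Add2,r1:1,r2:5,r3:7,r4:Add1,r5:16
c9: stall | r0:Add2,r1:1,r2:5,r3:7,r4:Add1,r5:16
c10: stall | r0:Add2,r1:1,r2:5,r3:7,r4:Add1,r5:16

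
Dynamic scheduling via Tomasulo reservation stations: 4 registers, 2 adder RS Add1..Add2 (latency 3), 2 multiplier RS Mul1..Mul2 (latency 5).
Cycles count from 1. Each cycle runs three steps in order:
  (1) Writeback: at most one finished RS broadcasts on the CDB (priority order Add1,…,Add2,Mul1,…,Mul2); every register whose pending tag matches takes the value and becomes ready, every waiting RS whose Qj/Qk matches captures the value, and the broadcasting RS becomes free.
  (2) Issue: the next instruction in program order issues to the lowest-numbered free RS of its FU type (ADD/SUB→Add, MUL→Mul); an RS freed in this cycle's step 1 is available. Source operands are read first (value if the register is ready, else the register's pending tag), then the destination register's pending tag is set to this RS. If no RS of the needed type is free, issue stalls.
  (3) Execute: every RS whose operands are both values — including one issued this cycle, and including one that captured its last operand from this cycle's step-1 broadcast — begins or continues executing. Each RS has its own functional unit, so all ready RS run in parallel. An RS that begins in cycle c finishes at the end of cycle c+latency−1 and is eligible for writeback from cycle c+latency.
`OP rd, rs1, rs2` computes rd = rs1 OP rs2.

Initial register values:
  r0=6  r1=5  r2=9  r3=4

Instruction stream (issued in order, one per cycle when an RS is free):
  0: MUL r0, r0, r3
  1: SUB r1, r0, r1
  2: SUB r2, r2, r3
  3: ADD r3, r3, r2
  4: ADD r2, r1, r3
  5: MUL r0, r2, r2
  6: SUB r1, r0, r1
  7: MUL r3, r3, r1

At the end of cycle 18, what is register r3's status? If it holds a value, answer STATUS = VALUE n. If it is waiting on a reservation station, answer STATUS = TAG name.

cycle 1: issue MUL r0<-Mul1 // r0:Mul1,r1:5,r2:9,r3:4
cycle 2: issue SUB r1<-Add1 // r0:Mul1,r1:Add1,r2:9,r3:4
cycle 3: issue SUB r2<-Add2 // r0:Mul1,r1:Add1,r2:Add2,r3:4
cycle 4: stall // r0:Mul1,r1:Add1,r2:Add2,r3:4
cycle 5: stall // r0:Mul1,r1:Add1,r2:Add2,r3:4
cycle 6: CDB Add2=5; issue ADD r3<-Add2 // r0:Mul1,r1:Add1,r2:5,r3:Add2
cycle 7: CDB Mul1=24; stall // r0:24,r1:Add1,r2:5,r3:Add2
cycle 8: stall // r0:24,r1:Add1,r2:5,r3:Add2
cycle 9: CDB Add2=9; issue ADD r2<-Add2 // r0:24,r1:Add1,r2:Add2,r3:9
cycle 10: CDB Add1=19; issue MUL r0<-Mul1 // r0:Mul1,r1:19,r2:Add2,r3:9
cycle 11: issue SUB r1<-Add1 // r0:Mul1,r1:Add1,r2:Add2,r3:9
cycle 12: issue MUL r3<-Mul2 // r0:Mul1,r1:Add1,r2:Add2,r3:Mul2
cycle 13: CDB Add2=28 // r0:Mul1,r1:Add1,r2:28,r3:Mul2
cycle 14: - // r0:Mul1,r1:Add1,r2:28,r3:Mul2
cycle 15: - // r0:Mul1,r1:Add1,r2:28,r3:Mul2
cycle 16: - // r0:Mul1,r1:Add1,r2:28,r3:Mul2
cycle 17: - // r0:Mul1,r1:Add1,r2:28,r3:Mul2
cycle 18: CDB Mul1=784 // r0:784,r1:Add1,r2:28,r3:Mul2

STATUS = TAG Mul2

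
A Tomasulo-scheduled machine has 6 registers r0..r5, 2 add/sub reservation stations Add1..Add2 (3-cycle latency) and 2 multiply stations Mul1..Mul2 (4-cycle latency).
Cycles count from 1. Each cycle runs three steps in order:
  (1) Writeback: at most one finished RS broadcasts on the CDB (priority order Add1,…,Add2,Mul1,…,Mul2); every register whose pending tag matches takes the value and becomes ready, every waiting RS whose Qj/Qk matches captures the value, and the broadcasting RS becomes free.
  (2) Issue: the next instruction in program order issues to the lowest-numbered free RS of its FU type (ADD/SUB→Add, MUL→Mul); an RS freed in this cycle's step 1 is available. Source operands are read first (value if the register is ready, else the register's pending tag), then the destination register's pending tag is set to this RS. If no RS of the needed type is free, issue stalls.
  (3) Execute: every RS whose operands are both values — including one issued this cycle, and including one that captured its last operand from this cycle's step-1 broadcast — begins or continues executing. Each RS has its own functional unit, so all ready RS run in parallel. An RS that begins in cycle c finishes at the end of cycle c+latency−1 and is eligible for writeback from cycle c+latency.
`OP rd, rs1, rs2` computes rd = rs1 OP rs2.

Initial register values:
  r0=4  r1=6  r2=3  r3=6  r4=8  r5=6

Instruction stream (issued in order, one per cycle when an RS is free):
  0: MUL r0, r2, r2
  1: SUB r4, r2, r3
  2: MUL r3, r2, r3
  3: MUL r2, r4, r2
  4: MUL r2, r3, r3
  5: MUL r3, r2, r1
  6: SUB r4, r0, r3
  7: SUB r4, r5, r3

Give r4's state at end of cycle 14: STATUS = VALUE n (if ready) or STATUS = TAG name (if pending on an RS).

c1: issue MUL r0<-Mul1 | r0:Mul1,r1:6,r2:3,r3:6,r4:8,r5:6
c2: issue SUB r4<-Add1 | r0:Mul1,r1:6,r2:3,r3:6,r4:Add1,r5:6
c3: issue MUL r3<-Mul2 | r0:Mul1,r1:6,r2:3,r3:Mul2,r4:Add1,r5:6
c4: stall | r0:Mul1,r1:6,r2:3,r3:Mul2,r4:Add1,r5:6
c5: CDB Add1=-3; stall | r0:Mul1,r1:6,r2:3,r3:Mul2,r4:-3,r5:6
c6: CDB Mul1=9; issue MUL r2<-Mul1 | r0:9,r1:6,r2:Mul1,r3:Mul2,r4:-3,r5:6
c7: CDB Mul2=18; issue MUL r2<-Mul2 | r0:9,r1:6,r2:Mul2,r3:18,r4:-3,r5:6
c8: stall | r0:9,r1:6,r2:Mul2,r3:18,r4:-3,r5:6
c9: stall | r0:9,r1:6,r2:Mul2,r3:18,r4:-3,r5:6
c10: CDB Mul1=-9; issue MUL r3<-Mul1 | r0:9,r1:6,r2:Mul2,r3:Mul1,r4:-3,r5:6
c11: CDB Mul2=324; issue SUB r4<-Add1 | r0:9,r1:6,r2:324,r3:Mul1,r4:Add1,r5:6
c12: issue SUB r4<-Add2 | r0:9,r1:6,r2:324,r3:Mul1,r4:Add2,r5:6
c13: - | r0:9,r1:6,r2:324,r3:Mul1,r4:Add2,r5:6
c14: - | r0:9,r1:6,r2:324,r3:Mul1,r4:Add2,r5:6

STATUS = TAG Add2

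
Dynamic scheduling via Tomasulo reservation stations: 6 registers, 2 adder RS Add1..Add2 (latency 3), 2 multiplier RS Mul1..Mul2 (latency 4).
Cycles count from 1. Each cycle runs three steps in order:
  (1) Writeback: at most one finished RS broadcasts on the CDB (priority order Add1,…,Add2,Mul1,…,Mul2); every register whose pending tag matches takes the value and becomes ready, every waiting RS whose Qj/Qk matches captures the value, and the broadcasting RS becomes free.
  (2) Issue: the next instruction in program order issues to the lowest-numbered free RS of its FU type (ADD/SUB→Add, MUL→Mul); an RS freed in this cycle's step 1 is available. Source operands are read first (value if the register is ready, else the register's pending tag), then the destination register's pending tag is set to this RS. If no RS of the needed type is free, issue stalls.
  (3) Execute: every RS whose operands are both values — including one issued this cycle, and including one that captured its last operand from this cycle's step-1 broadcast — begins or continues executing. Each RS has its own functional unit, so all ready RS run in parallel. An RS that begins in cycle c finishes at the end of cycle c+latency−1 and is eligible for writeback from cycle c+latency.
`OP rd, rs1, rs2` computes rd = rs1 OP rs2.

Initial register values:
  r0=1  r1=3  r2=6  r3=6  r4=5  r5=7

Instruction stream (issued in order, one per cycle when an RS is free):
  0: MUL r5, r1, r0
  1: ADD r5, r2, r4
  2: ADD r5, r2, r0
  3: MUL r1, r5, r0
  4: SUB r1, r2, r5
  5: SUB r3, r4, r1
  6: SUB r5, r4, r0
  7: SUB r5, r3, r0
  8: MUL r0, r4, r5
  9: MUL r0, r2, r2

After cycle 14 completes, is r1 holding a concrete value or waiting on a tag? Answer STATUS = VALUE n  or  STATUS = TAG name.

  c1: issue MUL r5<-Mul1  regs: r0:1,r1:3,r2:6,r3:6,r4:5,r5:Mul1
  c2: issue ADD r5<-Add1  regs: r0:1,r1:3,r2:6,r3:6,r4:5,r5:Add1
  c3: issue ADD r5<-Add2  regs: r0:1,r1:3,r2:6,r3:6,r4:5,r5:Add2
  c4: issue MUL r1<-Mul2  regs: r0:1,r1:Mul2,r2:6,r3:6,r4:5,r5:Add2
  c5: CDB Add1=11; issue SUB r1<-Add1  regs: r0:1,r1:Add1,r2:6,r3:6,r4:5,r5:Add2
  c6: CDB Add2=7; issue SUB r3<-Add2  regs: r0:1,r1:Add1,r2:6,r3:Add2,r4:5,r5:7
  c7: CDB Mul1=3; stall  regs: r0:1,r1:Add1,r2:6,r3:Add2,r4:5,r5:7
  c8: stall  regs: r0:1,r1:Add1,r2:6,r3:Add2,r4:5,r5:7
  c9: CDB Add1=-1; issue SUB r5<-Add1  regs: r0:1,r1:-1,r2:6,r3:Add2,r4:5,r5:Add1
  c10: CDB Mul2=7; stall  regs: r0:1,r1:-1,r2:6,r3:Add2,r4:5,r5:Add1
  c11: stall  regs: r0:1,r1:-1,r2:6,r3:Add2,r4:5,r5:Add1
  c12: CDB Add1=4; issue SUB r5<-Add1  regs: r0:1,r1:-1,r2:6,r3:Add2,r4:5,r5:Add1
  c13: CDB Add2=6; issue MUL r0<-Mul1  regs: r0:Mul1,r1:-1,r2:6,r3:6,r4:5,r5:Add1
  c14: issue MUL r0<-Mul2  regs: r0:Mul2,r1:-1,r2:6,r3:6,r4:5,r5:Add1

STATUS = VALUE -1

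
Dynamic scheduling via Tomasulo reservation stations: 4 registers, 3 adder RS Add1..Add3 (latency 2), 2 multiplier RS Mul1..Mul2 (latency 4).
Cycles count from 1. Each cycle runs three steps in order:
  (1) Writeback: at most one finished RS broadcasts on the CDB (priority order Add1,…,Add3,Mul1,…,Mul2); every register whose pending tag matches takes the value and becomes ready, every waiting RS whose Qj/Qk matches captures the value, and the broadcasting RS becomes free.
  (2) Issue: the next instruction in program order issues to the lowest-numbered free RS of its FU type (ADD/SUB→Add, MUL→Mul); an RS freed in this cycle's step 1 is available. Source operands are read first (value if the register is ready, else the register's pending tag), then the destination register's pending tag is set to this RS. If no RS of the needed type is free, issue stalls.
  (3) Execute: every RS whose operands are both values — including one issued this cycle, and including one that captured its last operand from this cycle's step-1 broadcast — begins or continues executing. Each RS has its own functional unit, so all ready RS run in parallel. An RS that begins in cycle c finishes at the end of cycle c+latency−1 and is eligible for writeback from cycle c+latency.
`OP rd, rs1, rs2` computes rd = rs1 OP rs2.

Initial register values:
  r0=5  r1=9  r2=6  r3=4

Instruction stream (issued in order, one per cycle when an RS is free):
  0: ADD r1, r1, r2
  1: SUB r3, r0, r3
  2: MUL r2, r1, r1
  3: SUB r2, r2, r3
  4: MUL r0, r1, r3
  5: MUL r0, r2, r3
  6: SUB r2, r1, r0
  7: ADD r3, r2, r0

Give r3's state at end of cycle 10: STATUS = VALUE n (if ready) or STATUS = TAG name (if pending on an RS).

  c1: issue ADD r1<-Add1  regs: r0:5,r1:Add1,r2:6,r3:4
  c2: issue SUB r3<-Add2  regs: r0:5,r1:Add1,r2:6,r3:Add2
  c3: CDB Add1=15; issue MUL r2<-Mul1  regs: r0:5,r1:15,r2:Mul1,r3:Add2
  c4: CDB Add2=1; issue SUB r2<-Add1  regs: r0:5,r1:15,r2:Add1,r3:1
  c5: issue MUL r0<-Mul2  regs: r0:Mul2,r1:15,r2:Add1,r3:1
  c6: stall  regs: r0:Mul2,r1:15,r2:Add1,r3:1
  c7: CDB Mul1=225; issue MUL r0<-Mul1  regs: r0:Mul1,r1:15,r2:Add1,r3:1
  c8: issue SUB r2<-Add2  regs: r0:Mul1,r1:15,r2:Add2,r3:1
  c9: CDB Add1=224; issue ADD r3<-Add1  regs: r0:Mul1,r1:15,r2:Add2,r3:Add1
  c10: CDB Mul2=15  regs: r0:Mul1,r1:15,r2:Add2,r3:Add1

STATUS = TAG Add1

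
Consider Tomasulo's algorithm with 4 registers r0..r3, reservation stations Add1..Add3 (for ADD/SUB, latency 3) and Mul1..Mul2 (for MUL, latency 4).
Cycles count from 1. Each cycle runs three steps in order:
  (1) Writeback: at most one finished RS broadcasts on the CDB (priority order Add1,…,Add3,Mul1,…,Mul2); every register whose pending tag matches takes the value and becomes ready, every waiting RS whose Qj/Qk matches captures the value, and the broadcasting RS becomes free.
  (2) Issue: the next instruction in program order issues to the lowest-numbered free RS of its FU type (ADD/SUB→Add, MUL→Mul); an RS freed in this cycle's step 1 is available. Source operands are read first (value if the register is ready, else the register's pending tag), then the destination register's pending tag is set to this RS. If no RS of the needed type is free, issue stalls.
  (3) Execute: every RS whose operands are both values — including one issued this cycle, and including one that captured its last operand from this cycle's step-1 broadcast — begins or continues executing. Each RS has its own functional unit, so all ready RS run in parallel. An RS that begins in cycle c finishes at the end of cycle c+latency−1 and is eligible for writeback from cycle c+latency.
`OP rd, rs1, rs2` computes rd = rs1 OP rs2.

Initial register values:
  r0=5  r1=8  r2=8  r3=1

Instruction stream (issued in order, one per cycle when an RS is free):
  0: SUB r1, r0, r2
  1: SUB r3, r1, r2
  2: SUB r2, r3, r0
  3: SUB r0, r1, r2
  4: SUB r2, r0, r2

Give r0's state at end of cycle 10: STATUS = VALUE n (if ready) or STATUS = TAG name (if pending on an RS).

c1: issue SUB r1<-Add1 | r0:5,r1:Add1,r2:8,r3:1
c2: issue SUB r3<-Add2 | r0:5,r1:Add1,r2:8,r3:Add2
c3: issue SUB r2<-Add3 | r0:5,r1:Add1,r2:Add3,r3:Add2
c4: CDB Add1=-3; issue SUB r0<-Add1 | r0:Add1,r1:-3,r2:Add3,r3:Add2
c5: stall | r0:Add1,r1:-3,r2:Add3,r3:Add2
c6: stall | r0:Add1,r1:-3,r2:Add3,r3:Add2
c7: CDB Add2=-11; issue SUB r2<-Add2 | r0:Add1,r1:-3,r2:Add2,r3:-11
c8: - | r0:Add1,r1:-3,r2:Add2,r3:-11
c9: - | r0:Add1,r1:-3,r2:Add2,r3:-11
c10: CDB Add3=-16 | r0:Add1,r1:-3,r2:Add2,r3:-11

STATUS = TAG Add1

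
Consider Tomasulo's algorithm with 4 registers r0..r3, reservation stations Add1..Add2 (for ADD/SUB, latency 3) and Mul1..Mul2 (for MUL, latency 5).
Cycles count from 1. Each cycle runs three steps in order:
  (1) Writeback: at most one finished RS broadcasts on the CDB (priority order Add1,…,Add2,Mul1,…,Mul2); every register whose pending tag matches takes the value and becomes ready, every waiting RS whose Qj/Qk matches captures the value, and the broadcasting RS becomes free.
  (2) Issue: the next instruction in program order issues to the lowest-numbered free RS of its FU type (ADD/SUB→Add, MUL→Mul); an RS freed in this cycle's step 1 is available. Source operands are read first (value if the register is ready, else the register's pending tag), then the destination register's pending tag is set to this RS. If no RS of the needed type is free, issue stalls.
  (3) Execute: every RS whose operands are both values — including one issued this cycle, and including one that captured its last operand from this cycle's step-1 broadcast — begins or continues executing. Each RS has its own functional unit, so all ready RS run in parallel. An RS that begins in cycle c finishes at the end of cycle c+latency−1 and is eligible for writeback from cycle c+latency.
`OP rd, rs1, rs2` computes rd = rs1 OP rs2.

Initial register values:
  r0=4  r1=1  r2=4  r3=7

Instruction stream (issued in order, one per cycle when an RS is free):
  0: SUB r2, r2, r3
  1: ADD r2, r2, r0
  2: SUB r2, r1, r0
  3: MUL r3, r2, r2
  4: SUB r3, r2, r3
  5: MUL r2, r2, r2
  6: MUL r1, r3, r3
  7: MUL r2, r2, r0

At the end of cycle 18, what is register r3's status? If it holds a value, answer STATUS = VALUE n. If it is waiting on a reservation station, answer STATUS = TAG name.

cycle 1: issue SUB r2<-Add1 // r0:4,r1:1,r2:Add1,r3:7
cycle 2: issue ADD r2<-Add2 // r0:4,r1:1,r2:Add2,r3:7
cycle 3: stall // r0:4,r1:1,r2:Add2,r3:7
cycle 4: CDB Add1=-3; issue SUB r2<-Add1 // r0:4,r1:1,r2:Add1,r3:7
cycle 5: issue MUL r3<-Mul1 // r0:4,r1:1,r2:Add1,r3:Mul1
cycle 6: stall // r0:4,r1:1,r2:Add1,r3:Mul1
cycle 7: CDB Add1=-3; issue SUB r3<-Add1 // r0:4,r1:1,r2:-3,r3:Add1
cycle 8: CDB Add2=1; issue MUL r2<-Mul2 // r0:4,r1:1,r2:Mul2,r3:Add1
cycle 9: stall // r0:4,r1:1,r2:Mul2,r3:Add1
cycle 10: stall // r0:4,r1:1,r2:Mul2,r3:Add1
cycle 11: stall // r0:4,r1:1,r2:Mul2,r3:Add1
cycle 12: CDB Mul1=9; issue MUL r1<-Mul1 // r0:4,r1:Mul1,r2:Mul2,r3:Add1
cycle 13: CDB Mul2=9; issue MUL r2<-Mul2 // r0:4,r1:Mul1,r2:Mul2,r3:Add1
cycle 14: - // r0:4,r1:Mul1,r2:Mul2,r3:Add1
cycle 15: CDB Add1=-12 // r0:4,r1:Mul1,r2:Mul2,r3:-12
cycle 16: - // r0:4,r1:Mul1,r2:Mul2,r3:-12
cycle 17: - // r0:4,r1:Mul1,r2:Mul2,r3:-12
cycle 18: CDB Mul2=36 // r0:4,r1:Mul1,r2:36,r3:-12

STATUS = VALUE -12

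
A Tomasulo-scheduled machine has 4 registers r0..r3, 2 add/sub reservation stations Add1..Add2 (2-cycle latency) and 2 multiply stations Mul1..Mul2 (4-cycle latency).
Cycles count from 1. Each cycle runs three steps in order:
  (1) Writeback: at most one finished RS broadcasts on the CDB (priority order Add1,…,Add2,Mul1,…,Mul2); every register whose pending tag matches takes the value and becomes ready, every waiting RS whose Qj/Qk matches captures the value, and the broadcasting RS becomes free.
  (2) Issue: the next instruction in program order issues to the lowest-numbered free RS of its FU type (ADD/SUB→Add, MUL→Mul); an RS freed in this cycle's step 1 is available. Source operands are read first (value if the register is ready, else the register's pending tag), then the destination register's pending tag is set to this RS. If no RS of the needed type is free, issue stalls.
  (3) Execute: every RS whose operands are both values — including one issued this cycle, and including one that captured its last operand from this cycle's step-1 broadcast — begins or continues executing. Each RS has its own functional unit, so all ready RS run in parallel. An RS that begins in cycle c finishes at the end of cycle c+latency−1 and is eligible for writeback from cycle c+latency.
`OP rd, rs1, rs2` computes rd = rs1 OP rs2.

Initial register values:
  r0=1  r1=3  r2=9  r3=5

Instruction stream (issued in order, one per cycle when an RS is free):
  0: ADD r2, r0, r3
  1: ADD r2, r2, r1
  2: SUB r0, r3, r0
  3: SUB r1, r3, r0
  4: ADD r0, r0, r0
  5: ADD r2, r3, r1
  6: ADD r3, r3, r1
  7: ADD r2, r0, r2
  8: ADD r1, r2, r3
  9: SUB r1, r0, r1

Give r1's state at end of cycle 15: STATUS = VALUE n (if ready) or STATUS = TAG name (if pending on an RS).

STATUS = VALUE -12

cycle 1: issue ADD r2<-Add1 // r0:1,r1:3,r2:Add1,r3:5
cycle 2: issue ADD r2<-Add2 // r0:1,r1:3,r2:Add2,r3:5
cycle 3: CDB Add1=6; issue SUB r0<-Add1 // r0:Add1,r1:3,r2:Add2,r3:5
cycle 4: stall // r0:Add1,r1:3,r2:Add2,r3:5
cycle 5: CDB Add1=4; issue SUB r1<-Add1 // r0:4,r1:Add1,r2:Add2,r3:5
cycle 6: CDB Add2=9; issue ADD r0<-Add2 // r0:Add2,r1:Add1,r2:9,r3:5
cycle 7: CDB Add1=1; issue ADD r2<-Add1 // r0:Add2,r1:1,r2:Add1,r3:5
cycle 8: CDB Add2=8; issue ADD r3<-Add2 // r0:8,r1:1,r2:Add1,r3:Add2
cycle 9: CDB Add1=6; issue ADD r2<-Add1 // r0:8,r1:1,r2:Add1,r3:Add2
cycle 10: CDB Add2=6; issue ADD r1<-Add2 // r0:8,r1:Add2,r2:Add1,r3:6
cycle 11: CDB Add1=14; issue SUB r1<-Add1 // r0:8,r1:Add1,r2:14,r3:6
cycle 12: - // r0:8,r1:Add1,r2:14,r3:6
cycle 13: CDB Add2=20 // r0:8,r1:Add1,r2:14,r3:6
cycle 14: - // r0:8,r1:Add1,r2:14,r3:6
cycle 15: CDB Add1=-12 // r0:8,r1:-12,r2:14,r3:6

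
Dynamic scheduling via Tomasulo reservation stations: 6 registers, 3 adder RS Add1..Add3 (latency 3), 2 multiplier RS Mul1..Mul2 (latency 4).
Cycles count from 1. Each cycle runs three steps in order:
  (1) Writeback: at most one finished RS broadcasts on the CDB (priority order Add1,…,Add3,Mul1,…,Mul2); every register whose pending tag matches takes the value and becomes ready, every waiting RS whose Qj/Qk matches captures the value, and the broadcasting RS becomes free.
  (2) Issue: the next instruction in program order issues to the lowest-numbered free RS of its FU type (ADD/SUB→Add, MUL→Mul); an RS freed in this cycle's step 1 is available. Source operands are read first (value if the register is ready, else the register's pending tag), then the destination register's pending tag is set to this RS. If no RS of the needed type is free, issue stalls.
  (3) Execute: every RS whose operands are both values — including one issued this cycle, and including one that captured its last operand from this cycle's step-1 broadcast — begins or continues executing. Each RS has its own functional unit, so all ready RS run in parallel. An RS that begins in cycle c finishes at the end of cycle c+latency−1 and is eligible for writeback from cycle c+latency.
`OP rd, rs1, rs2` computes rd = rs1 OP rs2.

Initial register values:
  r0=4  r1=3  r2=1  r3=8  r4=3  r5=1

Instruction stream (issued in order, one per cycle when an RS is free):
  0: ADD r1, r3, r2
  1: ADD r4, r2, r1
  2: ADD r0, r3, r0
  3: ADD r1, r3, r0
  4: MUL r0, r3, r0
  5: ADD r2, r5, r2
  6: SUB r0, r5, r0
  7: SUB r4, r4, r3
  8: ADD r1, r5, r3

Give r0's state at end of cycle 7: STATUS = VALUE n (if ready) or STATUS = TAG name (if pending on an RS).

c1: issue ADD r1<-Add1 | r0:4,r1:Add1,r2:1,r3:8,r4:3,r5:1
c2: issue ADD r4<-Add2 | r0:4,r1:Add1,r2:1,r3:8,r4:Add2,r5:1
c3: issue ADD r0<-Add3 | r0:Add3,r1:Add1,r2:1,r3:8,r4:Add2,r5:1
c4: CDB Add1=9; issue ADD r1<-Add1 | r0:Add3,r1:Add1,r2:1,r3:8,r4:Add2,r5:1
c5: issue MUL r0<-Mul1 | r0:Mul1,r1:Add1,r2:1,r3:8,r4:Add2,r5:1
c6: CDB Add3=12; issue ADD r2<-Add3 | r0:Mul1,r1:Add1,r2:Add3,r3:8,r4:Add2,r5:1
c7: CDB Add2=10; issue SUB r0<-Add2 | r0:Add2,r1:Add1,r2:Add3,r3:8,r4:10,r5:1

STATUS = TAG Add2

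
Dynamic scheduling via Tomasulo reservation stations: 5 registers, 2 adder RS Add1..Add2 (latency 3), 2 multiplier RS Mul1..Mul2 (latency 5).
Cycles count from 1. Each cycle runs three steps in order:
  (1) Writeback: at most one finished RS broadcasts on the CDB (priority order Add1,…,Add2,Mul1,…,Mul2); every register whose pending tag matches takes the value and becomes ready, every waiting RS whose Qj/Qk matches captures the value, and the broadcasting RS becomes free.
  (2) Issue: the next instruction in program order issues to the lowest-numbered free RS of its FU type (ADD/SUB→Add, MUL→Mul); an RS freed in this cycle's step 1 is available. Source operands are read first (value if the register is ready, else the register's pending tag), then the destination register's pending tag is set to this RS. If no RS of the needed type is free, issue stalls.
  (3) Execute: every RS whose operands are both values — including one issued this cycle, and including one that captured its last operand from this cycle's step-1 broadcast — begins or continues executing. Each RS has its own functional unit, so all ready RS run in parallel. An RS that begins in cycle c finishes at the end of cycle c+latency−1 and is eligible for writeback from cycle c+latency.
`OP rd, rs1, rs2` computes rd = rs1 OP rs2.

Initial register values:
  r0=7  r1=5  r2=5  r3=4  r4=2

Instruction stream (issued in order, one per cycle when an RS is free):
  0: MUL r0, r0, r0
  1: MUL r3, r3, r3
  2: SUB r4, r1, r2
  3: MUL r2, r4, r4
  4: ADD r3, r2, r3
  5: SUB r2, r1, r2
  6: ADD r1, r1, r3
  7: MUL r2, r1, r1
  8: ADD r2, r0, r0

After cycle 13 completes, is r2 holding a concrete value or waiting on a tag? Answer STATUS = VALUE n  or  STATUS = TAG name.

  c1: issue MUL r0<-Mul1  regs: r0:Mul1,r1:5,r2:5,r3:4,r4:2
  c2: issue MUL r3<-Mul2  regs: r0:Mul1,r1:5,r2:5,r3:Mul2,r4:2
  c3: issue SUB r4<-Add1  regs: r0:Mul1,r1:5,r2:5,r3:Mul2,r4:Add1
  c4: stall  regs: r0:Mul1,r1:5,r2:5,r3:Mul2,r4:Add1
  c5: stall  regs: r0:Mul1,r1:5,r2:5,r3:Mul2,r4:Add1
  c6: CDB Add1=0; stall  regs: r0:Mul1,r1:5,r2:5,r3:Mul2,r4:0
  c7: CDB Mul1=49; issue MUL r2<-Mul1  regs: r0:49,r1:5,r2:Mul1,r3:Mul2,r4:0
  c8: CDB Mul2=16; issue ADD r3<-Add1  regs: r0:49,r1:5,r2:Mul1,r3:Add1,r4:0
  c9: issue SUB r2<-Add2  regs: r0:49,r1:5,r2:Add2,r3:Add1,r4:0
  c10: stall  regs: r0:49,r1:5,r2:Add2,r3:Add1,r4:0
  c11: stall  regs: r0:49,r1:5,r2:Add2,r3:Add1,r4:0
  c12: CDB Mul1=0; stall  regs: r0:49,r1:5,r2:Add2,r3:Add1,r4:0
  c13: stall  regs: r0:49,r1:5,r2:Add2,r3:Add1,r4:0

STATUS = TAG Add2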